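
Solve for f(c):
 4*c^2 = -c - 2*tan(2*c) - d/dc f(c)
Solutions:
 f(c) = C1 - 4*c^3/3 - c^2/2 + log(cos(2*c))


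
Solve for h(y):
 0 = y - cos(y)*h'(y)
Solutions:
 h(y) = C1 + Integral(y/cos(y), y)


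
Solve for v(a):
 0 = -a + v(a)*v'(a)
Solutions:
 v(a) = -sqrt(C1 + a^2)
 v(a) = sqrt(C1 + a^2)


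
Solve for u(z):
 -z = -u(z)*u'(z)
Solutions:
 u(z) = -sqrt(C1 + z^2)
 u(z) = sqrt(C1 + z^2)


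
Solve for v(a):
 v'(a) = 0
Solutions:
 v(a) = C1


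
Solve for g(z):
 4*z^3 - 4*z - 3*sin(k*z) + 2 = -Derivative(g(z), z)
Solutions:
 g(z) = C1 - z^4 + 2*z^2 - 2*z - 3*cos(k*z)/k


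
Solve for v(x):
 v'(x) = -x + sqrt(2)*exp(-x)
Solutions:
 v(x) = C1 - x^2/2 - sqrt(2)*exp(-x)


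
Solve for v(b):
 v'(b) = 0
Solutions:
 v(b) = C1


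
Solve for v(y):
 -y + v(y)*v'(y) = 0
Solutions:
 v(y) = -sqrt(C1 + y^2)
 v(y) = sqrt(C1 + y^2)


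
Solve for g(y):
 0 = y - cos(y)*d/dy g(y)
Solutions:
 g(y) = C1 + Integral(y/cos(y), y)


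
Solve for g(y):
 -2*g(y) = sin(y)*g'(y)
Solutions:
 g(y) = C1*(cos(y) + 1)/(cos(y) - 1)


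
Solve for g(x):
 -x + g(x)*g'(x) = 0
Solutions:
 g(x) = -sqrt(C1 + x^2)
 g(x) = sqrt(C1 + x^2)


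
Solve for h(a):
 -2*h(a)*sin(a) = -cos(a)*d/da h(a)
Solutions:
 h(a) = C1/cos(a)^2


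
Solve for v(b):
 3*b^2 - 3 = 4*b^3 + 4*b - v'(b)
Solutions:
 v(b) = C1 + b^4 - b^3 + 2*b^2 + 3*b


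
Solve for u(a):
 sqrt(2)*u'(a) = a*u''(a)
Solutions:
 u(a) = C1 + C2*a^(1 + sqrt(2))


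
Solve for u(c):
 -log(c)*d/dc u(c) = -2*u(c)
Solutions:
 u(c) = C1*exp(2*li(c))


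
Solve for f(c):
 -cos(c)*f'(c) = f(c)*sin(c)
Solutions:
 f(c) = C1*cos(c)


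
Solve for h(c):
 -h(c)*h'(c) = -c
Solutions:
 h(c) = -sqrt(C1 + c^2)
 h(c) = sqrt(C1 + c^2)


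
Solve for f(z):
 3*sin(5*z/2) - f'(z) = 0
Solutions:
 f(z) = C1 - 6*cos(5*z/2)/5


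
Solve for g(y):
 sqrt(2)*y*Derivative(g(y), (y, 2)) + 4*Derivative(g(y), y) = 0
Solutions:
 g(y) = C1 + C2*y^(1 - 2*sqrt(2))


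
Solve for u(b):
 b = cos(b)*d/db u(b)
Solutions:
 u(b) = C1 + Integral(b/cos(b), b)


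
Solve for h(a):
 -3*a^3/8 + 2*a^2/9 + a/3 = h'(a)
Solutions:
 h(a) = C1 - 3*a^4/32 + 2*a^3/27 + a^2/6


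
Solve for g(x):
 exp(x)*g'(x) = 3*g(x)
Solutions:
 g(x) = C1*exp(-3*exp(-x))


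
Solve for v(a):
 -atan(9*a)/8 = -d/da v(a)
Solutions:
 v(a) = C1 + a*atan(9*a)/8 - log(81*a^2 + 1)/144


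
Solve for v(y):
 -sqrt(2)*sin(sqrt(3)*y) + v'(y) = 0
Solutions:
 v(y) = C1 - sqrt(6)*cos(sqrt(3)*y)/3


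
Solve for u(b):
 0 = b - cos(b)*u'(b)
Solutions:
 u(b) = C1 + Integral(b/cos(b), b)


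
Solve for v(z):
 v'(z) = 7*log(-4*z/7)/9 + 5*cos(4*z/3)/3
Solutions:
 v(z) = C1 + 7*z*log(-z)/9 - 7*z*log(7)/9 - 7*z/9 + 14*z*log(2)/9 + 5*sin(4*z/3)/4


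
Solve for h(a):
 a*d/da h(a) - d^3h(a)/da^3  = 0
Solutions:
 h(a) = C1 + Integral(C2*airyai(a) + C3*airybi(a), a)


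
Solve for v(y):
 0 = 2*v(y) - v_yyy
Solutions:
 v(y) = C3*exp(2^(1/3)*y) + (C1*sin(2^(1/3)*sqrt(3)*y/2) + C2*cos(2^(1/3)*sqrt(3)*y/2))*exp(-2^(1/3)*y/2)


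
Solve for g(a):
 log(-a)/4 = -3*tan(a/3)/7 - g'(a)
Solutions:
 g(a) = C1 - a*log(-a)/4 + a/4 + 9*log(cos(a/3))/7


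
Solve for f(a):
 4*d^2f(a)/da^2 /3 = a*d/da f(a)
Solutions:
 f(a) = C1 + C2*erfi(sqrt(6)*a/4)


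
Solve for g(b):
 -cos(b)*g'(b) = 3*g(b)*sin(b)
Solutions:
 g(b) = C1*cos(b)^3


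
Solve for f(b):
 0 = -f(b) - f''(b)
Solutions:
 f(b) = C1*sin(b) + C2*cos(b)


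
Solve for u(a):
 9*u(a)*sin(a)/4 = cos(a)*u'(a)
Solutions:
 u(a) = C1/cos(a)^(9/4)


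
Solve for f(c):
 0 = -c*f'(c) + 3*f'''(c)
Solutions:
 f(c) = C1 + Integral(C2*airyai(3^(2/3)*c/3) + C3*airybi(3^(2/3)*c/3), c)


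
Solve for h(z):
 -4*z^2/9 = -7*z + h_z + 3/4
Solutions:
 h(z) = C1 - 4*z^3/27 + 7*z^2/2 - 3*z/4


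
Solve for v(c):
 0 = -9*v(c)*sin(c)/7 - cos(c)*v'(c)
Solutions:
 v(c) = C1*cos(c)^(9/7)


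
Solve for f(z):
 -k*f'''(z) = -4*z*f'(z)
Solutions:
 f(z) = C1 + Integral(C2*airyai(2^(2/3)*z*(1/k)^(1/3)) + C3*airybi(2^(2/3)*z*(1/k)^(1/3)), z)


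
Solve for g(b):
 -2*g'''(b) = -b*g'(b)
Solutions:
 g(b) = C1 + Integral(C2*airyai(2^(2/3)*b/2) + C3*airybi(2^(2/3)*b/2), b)


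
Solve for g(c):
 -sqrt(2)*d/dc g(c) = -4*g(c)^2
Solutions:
 g(c) = -1/(C1 + 2*sqrt(2)*c)


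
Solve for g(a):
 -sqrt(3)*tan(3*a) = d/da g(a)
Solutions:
 g(a) = C1 + sqrt(3)*log(cos(3*a))/3


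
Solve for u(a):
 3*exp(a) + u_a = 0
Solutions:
 u(a) = C1 - 3*exp(a)


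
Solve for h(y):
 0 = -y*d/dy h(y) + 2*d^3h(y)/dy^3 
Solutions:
 h(y) = C1 + Integral(C2*airyai(2^(2/3)*y/2) + C3*airybi(2^(2/3)*y/2), y)


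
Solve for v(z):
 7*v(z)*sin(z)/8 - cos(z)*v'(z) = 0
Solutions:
 v(z) = C1/cos(z)^(7/8)


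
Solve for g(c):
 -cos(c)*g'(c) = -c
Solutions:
 g(c) = C1 + Integral(c/cos(c), c)


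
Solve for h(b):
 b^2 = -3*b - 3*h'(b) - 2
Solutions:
 h(b) = C1 - b^3/9 - b^2/2 - 2*b/3


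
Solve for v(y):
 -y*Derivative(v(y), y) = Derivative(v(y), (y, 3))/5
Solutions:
 v(y) = C1 + Integral(C2*airyai(-5^(1/3)*y) + C3*airybi(-5^(1/3)*y), y)


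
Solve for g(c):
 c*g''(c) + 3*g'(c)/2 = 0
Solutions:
 g(c) = C1 + C2/sqrt(c)


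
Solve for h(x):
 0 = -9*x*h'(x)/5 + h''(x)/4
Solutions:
 h(x) = C1 + C2*erfi(3*sqrt(10)*x/5)


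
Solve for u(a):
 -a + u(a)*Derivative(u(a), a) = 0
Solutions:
 u(a) = -sqrt(C1 + a^2)
 u(a) = sqrt(C1 + a^2)


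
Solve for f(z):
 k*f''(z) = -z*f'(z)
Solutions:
 f(z) = C1 + C2*sqrt(k)*erf(sqrt(2)*z*sqrt(1/k)/2)


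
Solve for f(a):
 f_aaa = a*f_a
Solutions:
 f(a) = C1 + Integral(C2*airyai(a) + C3*airybi(a), a)


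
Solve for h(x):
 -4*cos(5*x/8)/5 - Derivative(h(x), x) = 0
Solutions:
 h(x) = C1 - 32*sin(5*x/8)/25


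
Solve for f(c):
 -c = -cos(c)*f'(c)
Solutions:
 f(c) = C1 + Integral(c/cos(c), c)


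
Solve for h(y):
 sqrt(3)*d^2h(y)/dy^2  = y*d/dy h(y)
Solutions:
 h(y) = C1 + C2*erfi(sqrt(2)*3^(3/4)*y/6)


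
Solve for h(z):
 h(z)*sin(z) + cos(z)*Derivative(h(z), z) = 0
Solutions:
 h(z) = C1*cos(z)


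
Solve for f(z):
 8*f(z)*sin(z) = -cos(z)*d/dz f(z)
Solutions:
 f(z) = C1*cos(z)^8


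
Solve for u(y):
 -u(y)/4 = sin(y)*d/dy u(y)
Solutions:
 u(y) = C1*(cos(y) + 1)^(1/8)/(cos(y) - 1)^(1/8)


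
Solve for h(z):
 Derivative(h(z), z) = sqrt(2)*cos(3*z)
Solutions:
 h(z) = C1 + sqrt(2)*sin(3*z)/3


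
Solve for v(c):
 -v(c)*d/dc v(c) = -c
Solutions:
 v(c) = -sqrt(C1 + c^2)
 v(c) = sqrt(C1 + c^2)


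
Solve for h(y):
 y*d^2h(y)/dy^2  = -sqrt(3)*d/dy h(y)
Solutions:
 h(y) = C1 + C2*y^(1 - sqrt(3))


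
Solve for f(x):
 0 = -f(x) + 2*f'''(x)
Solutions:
 f(x) = C3*exp(2^(2/3)*x/2) + (C1*sin(2^(2/3)*sqrt(3)*x/4) + C2*cos(2^(2/3)*sqrt(3)*x/4))*exp(-2^(2/3)*x/4)


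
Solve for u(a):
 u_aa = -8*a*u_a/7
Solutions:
 u(a) = C1 + C2*erf(2*sqrt(7)*a/7)


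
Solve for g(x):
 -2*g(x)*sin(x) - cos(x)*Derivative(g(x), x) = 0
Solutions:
 g(x) = C1*cos(x)^2


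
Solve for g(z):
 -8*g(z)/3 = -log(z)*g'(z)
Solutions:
 g(z) = C1*exp(8*li(z)/3)


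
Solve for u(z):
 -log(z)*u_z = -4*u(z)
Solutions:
 u(z) = C1*exp(4*li(z))


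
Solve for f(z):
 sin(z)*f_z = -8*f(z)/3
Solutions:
 f(z) = C1*(cos(z) + 1)^(4/3)/(cos(z) - 1)^(4/3)


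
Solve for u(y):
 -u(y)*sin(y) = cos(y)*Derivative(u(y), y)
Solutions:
 u(y) = C1*cos(y)


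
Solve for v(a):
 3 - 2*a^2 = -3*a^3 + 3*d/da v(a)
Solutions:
 v(a) = C1 + a^4/4 - 2*a^3/9 + a


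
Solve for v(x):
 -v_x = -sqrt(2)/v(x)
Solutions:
 v(x) = -sqrt(C1 + 2*sqrt(2)*x)
 v(x) = sqrt(C1 + 2*sqrt(2)*x)


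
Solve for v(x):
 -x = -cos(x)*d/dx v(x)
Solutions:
 v(x) = C1 + Integral(x/cos(x), x)


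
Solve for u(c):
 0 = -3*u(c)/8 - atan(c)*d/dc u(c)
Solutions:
 u(c) = C1*exp(-3*Integral(1/atan(c), c)/8)


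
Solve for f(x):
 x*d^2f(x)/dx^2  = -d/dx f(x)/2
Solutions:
 f(x) = C1 + C2*sqrt(x)


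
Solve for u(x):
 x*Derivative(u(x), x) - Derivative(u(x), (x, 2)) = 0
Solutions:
 u(x) = C1 + C2*erfi(sqrt(2)*x/2)


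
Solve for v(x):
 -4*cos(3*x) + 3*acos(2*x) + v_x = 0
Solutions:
 v(x) = C1 - 3*x*acos(2*x) + 3*sqrt(1 - 4*x^2)/2 + 4*sin(3*x)/3


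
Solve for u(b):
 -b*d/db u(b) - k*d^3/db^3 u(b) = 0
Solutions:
 u(b) = C1 + Integral(C2*airyai(b*(-1/k)^(1/3)) + C3*airybi(b*(-1/k)^(1/3)), b)


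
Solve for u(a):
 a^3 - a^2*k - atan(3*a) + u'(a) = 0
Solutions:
 u(a) = C1 - a^4/4 + a^3*k/3 + a*atan(3*a) - log(9*a^2 + 1)/6


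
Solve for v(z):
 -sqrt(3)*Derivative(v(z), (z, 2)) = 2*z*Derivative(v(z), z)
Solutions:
 v(z) = C1 + C2*erf(3^(3/4)*z/3)


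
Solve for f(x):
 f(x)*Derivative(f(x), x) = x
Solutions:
 f(x) = -sqrt(C1 + x^2)
 f(x) = sqrt(C1 + x^2)


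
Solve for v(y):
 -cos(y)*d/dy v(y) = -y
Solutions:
 v(y) = C1 + Integral(y/cos(y), y)


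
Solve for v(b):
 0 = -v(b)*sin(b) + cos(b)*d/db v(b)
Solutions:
 v(b) = C1/cos(b)


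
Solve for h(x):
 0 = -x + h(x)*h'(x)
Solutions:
 h(x) = -sqrt(C1 + x^2)
 h(x) = sqrt(C1 + x^2)


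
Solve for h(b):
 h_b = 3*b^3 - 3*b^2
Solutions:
 h(b) = C1 + 3*b^4/4 - b^3


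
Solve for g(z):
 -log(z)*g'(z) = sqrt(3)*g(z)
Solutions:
 g(z) = C1*exp(-sqrt(3)*li(z))


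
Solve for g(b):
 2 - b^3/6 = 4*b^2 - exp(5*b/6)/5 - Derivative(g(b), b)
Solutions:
 g(b) = C1 + b^4/24 + 4*b^3/3 - 2*b - 6*exp(5*b/6)/25


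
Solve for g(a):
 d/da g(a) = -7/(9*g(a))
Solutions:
 g(a) = -sqrt(C1 - 14*a)/3
 g(a) = sqrt(C1 - 14*a)/3


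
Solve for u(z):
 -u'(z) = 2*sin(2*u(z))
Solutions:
 u(z) = pi - acos((-C1 - exp(8*z))/(C1 - exp(8*z)))/2
 u(z) = acos((-C1 - exp(8*z))/(C1 - exp(8*z)))/2


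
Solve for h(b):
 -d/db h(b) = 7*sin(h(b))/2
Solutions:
 h(b) = -acos((-C1 - exp(7*b))/(C1 - exp(7*b))) + 2*pi
 h(b) = acos((-C1 - exp(7*b))/(C1 - exp(7*b)))


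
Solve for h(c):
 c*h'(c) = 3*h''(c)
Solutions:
 h(c) = C1 + C2*erfi(sqrt(6)*c/6)


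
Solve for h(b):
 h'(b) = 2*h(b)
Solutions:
 h(b) = C1*exp(2*b)


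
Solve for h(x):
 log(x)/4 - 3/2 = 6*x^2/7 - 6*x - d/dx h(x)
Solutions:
 h(x) = C1 + 2*x^3/7 - 3*x^2 - x*log(x)/4 + 7*x/4


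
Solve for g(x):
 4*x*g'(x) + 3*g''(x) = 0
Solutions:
 g(x) = C1 + C2*erf(sqrt(6)*x/3)


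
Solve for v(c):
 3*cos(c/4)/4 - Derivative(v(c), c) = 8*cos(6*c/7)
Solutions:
 v(c) = C1 + 3*sin(c/4) - 28*sin(6*c/7)/3


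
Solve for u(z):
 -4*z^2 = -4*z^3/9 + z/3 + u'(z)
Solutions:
 u(z) = C1 + z^4/9 - 4*z^3/3 - z^2/6


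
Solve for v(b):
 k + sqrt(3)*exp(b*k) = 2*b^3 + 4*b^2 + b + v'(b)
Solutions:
 v(b) = C1 - b^4/2 - 4*b^3/3 - b^2/2 + b*k + sqrt(3)*exp(b*k)/k


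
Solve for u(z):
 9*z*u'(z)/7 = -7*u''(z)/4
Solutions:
 u(z) = C1 + C2*erf(3*sqrt(2)*z/7)


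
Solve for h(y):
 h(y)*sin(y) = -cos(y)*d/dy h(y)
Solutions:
 h(y) = C1*cos(y)


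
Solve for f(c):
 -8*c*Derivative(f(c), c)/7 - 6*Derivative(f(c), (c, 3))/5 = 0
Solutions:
 f(c) = C1 + Integral(C2*airyai(-20^(1/3)*21^(2/3)*c/21) + C3*airybi(-20^(1/3)*21^(2/3)*c/21), c)


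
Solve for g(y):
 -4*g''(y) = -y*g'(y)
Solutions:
 g(y) = C1 + C2*erfi(sqrt(2)*y/4)


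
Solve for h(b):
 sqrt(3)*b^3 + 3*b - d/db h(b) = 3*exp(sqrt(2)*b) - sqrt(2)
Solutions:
 h(b) = C1 + sqrt(3)*b^4/4 + 3*b^2/2 + sqrt(2)*b - 3*sqrt(2)*exp(sqrt(2)*b)/2


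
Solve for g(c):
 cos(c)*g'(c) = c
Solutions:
 g(c) = C1 + Integral(c/cos(c), c)


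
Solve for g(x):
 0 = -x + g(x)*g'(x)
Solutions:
 g(x) = -sqrt(C1 + x^2)
 g(x) = sqrt(C1 + x^2)


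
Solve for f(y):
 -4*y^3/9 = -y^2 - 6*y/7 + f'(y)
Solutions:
 f(y) = C1 - y^4/9 + y^3/3 + 3*y^2/7


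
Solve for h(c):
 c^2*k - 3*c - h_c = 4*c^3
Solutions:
 h(c) = C1 - c^4 + c^3*k/3 - 3*c^2/2


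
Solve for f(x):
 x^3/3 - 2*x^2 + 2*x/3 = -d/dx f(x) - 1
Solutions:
 f(x) = C1 - x^4/12 + 2*x^3/3 - x^2/3 - x


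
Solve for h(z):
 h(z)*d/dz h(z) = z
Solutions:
 h(z) = -sqrt(C1 + z^2)
 h(z) = sqrt(C1 + z^2)


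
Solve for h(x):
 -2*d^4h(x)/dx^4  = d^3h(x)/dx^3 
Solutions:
 h(x) = C1 + C2*x + C3*x^2 + C4*exp(-x/2)


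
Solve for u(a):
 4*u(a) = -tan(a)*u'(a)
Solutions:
 u(a) = C1/sin(a)^4


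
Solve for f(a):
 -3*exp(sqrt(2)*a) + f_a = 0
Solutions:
 f(a) = C1 + 3*sqrt(2)*exp(sqrt(2)*a)/2


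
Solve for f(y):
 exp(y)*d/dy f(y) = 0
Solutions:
 f(y) = C1


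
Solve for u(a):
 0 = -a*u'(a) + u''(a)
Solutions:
 u(a) = C1 + C2*erfi(sqrt(2)*a/2)


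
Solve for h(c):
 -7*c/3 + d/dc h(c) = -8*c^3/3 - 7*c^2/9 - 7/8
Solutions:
 h(c) = C1 - 2*c^4/3 - 7*c^3/27 + 7*c^2/6 - 7*c/8


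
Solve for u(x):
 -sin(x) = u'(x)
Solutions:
 u(x) = C1 + cos(x)


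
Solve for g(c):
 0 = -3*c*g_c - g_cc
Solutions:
 g(c) = C1 + C2*erf(sqrt(6)*c/2)


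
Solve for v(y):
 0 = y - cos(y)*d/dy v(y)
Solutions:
 v(y) = C1 + Integral(y/cos(y), y)


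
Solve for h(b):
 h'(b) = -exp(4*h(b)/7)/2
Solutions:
 h(b) = 7*log(-(1/(C1 + 2*b))^(1/4)) + 7*log(7)/4
 h(b) = 7*log(1/(C1 + 2*b))/4 + 7*log(7)/4
 h(b) = 7*log(-I*(1/(C1 + 2*b))^(1/4)) + 7*log(7)/4
 h(b) = 7*log(I*(1/(C1 + 2*b))^(1/4)) + 7*log(7)/4


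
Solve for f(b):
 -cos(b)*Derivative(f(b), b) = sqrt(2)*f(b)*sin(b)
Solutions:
 f(b) = C1*cos(b)^(sqrt(2))


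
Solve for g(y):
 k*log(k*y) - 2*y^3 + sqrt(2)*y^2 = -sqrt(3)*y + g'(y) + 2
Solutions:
 g(y) = C1 + k*y*log(k*y) - y^4/2 + sqrt(2)*y^3/3 + sqrt(3)*y^2/2 + y*(-k - 2)


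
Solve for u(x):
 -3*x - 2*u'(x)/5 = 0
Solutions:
 u(x) = C1 - 15*x^2/4


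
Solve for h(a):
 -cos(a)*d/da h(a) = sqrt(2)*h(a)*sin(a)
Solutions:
 h(a) = C1*cos(a)^(sqrt(2))


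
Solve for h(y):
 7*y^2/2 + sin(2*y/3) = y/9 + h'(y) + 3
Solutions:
 h(y) = C1 + 7*y^3/6 - y^2/18 - 3*y - 3*cos(2*y/3)/2


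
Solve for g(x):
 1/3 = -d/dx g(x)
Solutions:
 g(x) = C1 - x/3


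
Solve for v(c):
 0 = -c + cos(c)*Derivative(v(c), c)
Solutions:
 v(c) = C1 + Integral(c/cos(c), c)


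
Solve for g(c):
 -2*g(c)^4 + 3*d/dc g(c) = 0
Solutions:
 g(c) = (-1/(C1 + 2*c))^(1/3)
 g(c) = (-1/(C1 + 2*c))^(1/3)*(-1 - sqrt(3)*I)/2
 g(c) = (-1/(C1 + 2*c))^(1/3)*(-1 + sqrt(3)*I)/2


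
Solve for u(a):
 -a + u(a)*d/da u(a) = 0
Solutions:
 u(a) = -sqrt(C1 + a^2)
 u(a) = sqrt(C1 + a^2)


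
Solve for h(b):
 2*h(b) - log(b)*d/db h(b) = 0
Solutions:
 h(b) = C1*exp(2*li(b))


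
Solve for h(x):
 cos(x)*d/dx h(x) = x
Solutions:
 h(x) = C1 + Integral(x/cos(x), x)


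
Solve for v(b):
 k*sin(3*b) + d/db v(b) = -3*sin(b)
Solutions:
 v(b) = C1 + k*cos(3*b)/3 + 3*cos(b)


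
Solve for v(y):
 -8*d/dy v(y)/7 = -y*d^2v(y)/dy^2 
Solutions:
 v(y) = C1 + C2*y^(15/7)


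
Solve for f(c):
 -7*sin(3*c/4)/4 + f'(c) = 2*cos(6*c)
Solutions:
 f(c) = C1 + sin(6*c)/3 - 7*cos(3*c/4)/3


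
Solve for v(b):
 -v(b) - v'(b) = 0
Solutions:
 v(b) = C1*exp(-b)


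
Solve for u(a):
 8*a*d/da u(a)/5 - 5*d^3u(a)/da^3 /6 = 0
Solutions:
 u(a) = C1 + Integral(C2*airyai(2*30^(1/3)*a/5) + C3*airybi(2*30^(1/3)*a/5), a)


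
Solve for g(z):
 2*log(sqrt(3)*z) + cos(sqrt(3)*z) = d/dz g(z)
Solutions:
 g(z) = C1 + 2*z*log(z) - 2*z + z*log(3) + sqrt(3)*sin(sqrt(3)*z)/3


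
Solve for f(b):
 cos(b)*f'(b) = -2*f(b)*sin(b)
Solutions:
 f(b) = C1*cos(b)^2


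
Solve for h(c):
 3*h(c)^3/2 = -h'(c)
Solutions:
 h(c) = -sqrt(-1/(C1 - 3*c))
 h(c) = sqrt(-1/(C1 - 3*c))


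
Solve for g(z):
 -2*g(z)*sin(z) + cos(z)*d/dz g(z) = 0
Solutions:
 g(z) = C1/cos(z)^2


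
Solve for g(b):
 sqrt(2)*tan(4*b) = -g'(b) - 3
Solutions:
 g(b) = C1 - 3*b + sqrt(2)*log(cos(4*b))/4


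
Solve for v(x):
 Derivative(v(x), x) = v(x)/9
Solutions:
 v(x) = C1*exp(x/9)


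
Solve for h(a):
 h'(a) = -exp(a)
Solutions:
 h(a) = C1 - exp(a)


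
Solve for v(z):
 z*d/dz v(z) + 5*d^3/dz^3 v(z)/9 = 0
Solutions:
 v(z) = C1 + Integral(C2*airyai(-15^(2/3)*z/5) + C3*airybi(-15^(2/3)*z/5), z)


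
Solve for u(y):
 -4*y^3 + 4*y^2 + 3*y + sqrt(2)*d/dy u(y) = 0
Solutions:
 u(y) = C1 + sqrt(2)*y^4/2 - 2*sqrt(2)*y^3/3 - 3*sqrt(2)*y^2/4


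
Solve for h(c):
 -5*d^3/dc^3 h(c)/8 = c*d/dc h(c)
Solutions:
 h(c) = C1 + Integral(C2*airyai(-2*5^(2/3)*c/5) + C3*airybi(-2*5^(2/3)*c/5), c)


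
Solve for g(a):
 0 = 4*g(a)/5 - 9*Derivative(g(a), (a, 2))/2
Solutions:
 g(a) = C1*exp(-2*sqrt(10)*a/15) + C2*exp(2*sqrt(10)*a/15)


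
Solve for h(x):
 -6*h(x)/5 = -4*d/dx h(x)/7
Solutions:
 h(x) = C1*exp(21*x/10)


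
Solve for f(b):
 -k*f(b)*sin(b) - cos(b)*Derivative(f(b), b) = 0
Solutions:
 f(b) = C1*exp(k*log(cos(b)))


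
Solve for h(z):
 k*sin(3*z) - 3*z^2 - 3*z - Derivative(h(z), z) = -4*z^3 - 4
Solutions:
 h(z) = C1 - k*cos(3*z)/3 + z^4 - z^3 - 3*z^2/2 + 4*z


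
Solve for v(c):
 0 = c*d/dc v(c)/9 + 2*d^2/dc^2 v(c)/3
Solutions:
 v(c) = C1 + C2*erf(sqrt(3)*c/6)


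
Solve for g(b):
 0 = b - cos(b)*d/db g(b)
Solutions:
 g(b) = C1 + Integral(b/cos(b), b)


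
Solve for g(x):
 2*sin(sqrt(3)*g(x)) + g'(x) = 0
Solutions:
 g(x) = sqrt(3)*(-acos((-exp(2*sqrt(3)*C1) - exp(4*sqrt(3)*x))/(exp(2*sqrt(3)*C1) - exp(4*sqrt(3)*x))) + 2*pi)/3
 g(x) = sqrt(3)*acos((-exp(2*sqrt(3)*C1) - exp(4*sqrt(3)*x))/(exp(2*sqrt(3)*C1) - exp(4*sqrt(3)*x)))/3


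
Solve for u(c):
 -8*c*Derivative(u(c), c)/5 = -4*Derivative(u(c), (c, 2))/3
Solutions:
 u(c) = C1 + C2*erfi(sqrt(15)*c/5)


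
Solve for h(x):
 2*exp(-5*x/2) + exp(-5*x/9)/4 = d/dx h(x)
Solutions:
 h(x) = C1 - 4*exp(-5*x/2)/5 - 9*exp(-5*x/9)/20


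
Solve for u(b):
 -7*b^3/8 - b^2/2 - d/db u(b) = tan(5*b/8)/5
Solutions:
 u(b) = C1 - 7*b^4/32 - b^3/6 + 8*log(cos(5*b/8))/25


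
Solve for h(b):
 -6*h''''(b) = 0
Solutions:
 h(b) = C1 + C2*b + C3*b^2 + C4*b^3


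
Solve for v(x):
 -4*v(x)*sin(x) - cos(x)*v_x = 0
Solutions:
 v(x) = C1*cos(x)^4


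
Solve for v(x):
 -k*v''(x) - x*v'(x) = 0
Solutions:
 v(x) = C1 + C2*sqrt(k)*erf(sqrt(2)*x*sqrt(1/k)/2)


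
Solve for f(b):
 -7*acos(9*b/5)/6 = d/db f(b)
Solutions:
 f(b) = C1 - 7*b*acos(9*b/5)/6 + 7*sqrt(25 - 81*b^2)/54


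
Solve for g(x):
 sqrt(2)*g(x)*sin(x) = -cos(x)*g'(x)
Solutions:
 g(x) = C1*cos(x)^(sqrt(2))


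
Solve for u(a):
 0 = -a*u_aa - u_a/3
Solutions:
 u(a) = C1 + C2*a^(2/3)


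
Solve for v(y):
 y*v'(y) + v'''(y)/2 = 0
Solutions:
 v(y) = C1 + Integral(C2*airyai(-2^(1/3)*y) + C3*airybi(-2^(1/3)*y), y)


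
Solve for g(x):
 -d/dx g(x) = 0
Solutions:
 g(x) = C1


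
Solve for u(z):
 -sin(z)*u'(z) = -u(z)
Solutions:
 u(z) = C1*sqrt(cos(z) - 1)/sqrt(cos(z) + 1)


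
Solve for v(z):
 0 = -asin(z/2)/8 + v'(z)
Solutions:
 v(z) = C1 + z*asin(z/2)/8 + sqrt(4 - z^2)/8


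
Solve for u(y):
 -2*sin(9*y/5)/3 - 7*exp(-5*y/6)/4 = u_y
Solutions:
 u(y) = C1 + 10*cos(9*y/5)/27 + 21*exp(-5*y/6)/10


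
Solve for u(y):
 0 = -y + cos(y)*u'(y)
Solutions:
 u(y) = C1 + Integral(y/cos(y), y)


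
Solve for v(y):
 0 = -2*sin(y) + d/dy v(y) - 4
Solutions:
 v(y) = C1 + 4*y - 2*cos(y)


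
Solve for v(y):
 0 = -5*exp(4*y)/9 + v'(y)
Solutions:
 v(y) = C1 + 5*exp(4*y)/36


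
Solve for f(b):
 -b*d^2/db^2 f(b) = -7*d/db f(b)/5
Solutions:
 f(b) = C1 + C2*b^(12/5)


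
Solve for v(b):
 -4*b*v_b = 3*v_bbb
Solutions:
 v(b) = C1 + Integral(C2*airyai(-6^(2/3)*b/3) + C3*airybi(-6^(2/3)*b/3), b)


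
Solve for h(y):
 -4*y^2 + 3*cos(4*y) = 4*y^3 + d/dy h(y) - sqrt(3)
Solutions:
 h(y) = C1 - y^4 - 4*y^3/3 + sqrt(3)*y + 3*sin(4*y)/4


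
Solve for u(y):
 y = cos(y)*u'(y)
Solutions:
 u(y) = C1 + Integral(y/cos(y), y)


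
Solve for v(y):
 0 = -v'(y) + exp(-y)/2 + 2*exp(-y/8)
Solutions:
 v(y) = C1 - exp(-y)/2 - 16*exp(-y/8)


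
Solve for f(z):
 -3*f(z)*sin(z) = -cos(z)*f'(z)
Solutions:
 f(z) = C1/cos(z)^3


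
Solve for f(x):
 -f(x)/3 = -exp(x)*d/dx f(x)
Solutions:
 f(x) = C1*exp(-exp(-x)/3)


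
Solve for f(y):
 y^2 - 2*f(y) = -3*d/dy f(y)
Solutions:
 f(y) = C1*exp(2*y/3) + y^2/2 + 3*y/2 + 9/4


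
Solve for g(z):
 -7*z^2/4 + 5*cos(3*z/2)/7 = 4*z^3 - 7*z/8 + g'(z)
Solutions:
 g(z) = C1 - z^4 - 7*z^3/12 + 7*z^2/16 + 10*sin(3*z/2)/21


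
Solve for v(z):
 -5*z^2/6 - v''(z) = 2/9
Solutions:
 v(z) = C1 + C2*z - 5*z^4/72 - z^2/9


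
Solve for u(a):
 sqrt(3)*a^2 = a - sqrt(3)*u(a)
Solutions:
 u(a) = a*(-3*a + sqrt(3))/3


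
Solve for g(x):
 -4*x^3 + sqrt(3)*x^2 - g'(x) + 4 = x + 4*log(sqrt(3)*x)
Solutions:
 g(x) = C1 - x^4 + sqrt(3)*x^3/3 - x^2/2 - 4*x*log(x) - x*log(9) + 8*x


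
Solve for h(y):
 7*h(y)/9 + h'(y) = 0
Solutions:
 h(y) = C1*exp(-7*y/9)


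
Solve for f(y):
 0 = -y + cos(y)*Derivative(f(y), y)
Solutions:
 f(y) = C1 + Integral(y/cos(y), y)


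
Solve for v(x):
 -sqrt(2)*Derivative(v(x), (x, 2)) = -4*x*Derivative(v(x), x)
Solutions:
 v(x) = C1 + C2*erfi(2^(1/4)*x)


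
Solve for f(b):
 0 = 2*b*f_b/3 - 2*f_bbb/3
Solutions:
 f(b) = C1 + Integral(C2*airyai(b) + C3*airybi(b), b)


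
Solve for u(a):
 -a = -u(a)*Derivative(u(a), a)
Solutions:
 u(a) = -sqrt(C1 + a^2)
 u(a) = sqrt(C1 + a^2)


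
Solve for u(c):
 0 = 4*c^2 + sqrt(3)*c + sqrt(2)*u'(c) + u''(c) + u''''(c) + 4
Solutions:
 u(c) = C1 + C2*exp(2^(1/6)*3^(1/3)*c*(-2*3^(1/3)/(9 + sqrt(87))^(1/3) + 2^(2/3)*(9 + sqrt(87))^(1/3))/12)*sin(6^(1/6)*c*(6/(9 + sqrt(87))^(1/3) + 6^(2/3)*(9 + sqrt(87))^(1/3))/12) + C3*exp(2^(1/6)*3^(1/3)*c*(-2*3^(1/3)/(9 + sqrt(87))^(1/3) + 2^(2/3)*(9 + sqrt(87))^(1/3))/12)*cos(6^(1/6)*c*(6/(9 + sqrt(87))^(1/3) + 6^(2/3)*(9 + sqrt(87))^(1/3))/12) + C4*exp(-2^(1/6)*3^(1/3)*c*(-2*3^(1/3)/(9 + sqrt(87))^(1/3) + 2^(2/3)*(9 + sqrt(87))^(1/3))/6) - 2*sqrt(2)*c^3/3 - sqrt(6)*c^2/4 + 2*c^2 - 4*sqrt(2)*c + sqrt(3)*c/2


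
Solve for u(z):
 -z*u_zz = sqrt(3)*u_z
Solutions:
 u(z) = C1 + C2*z^(1 - sqrt(3))


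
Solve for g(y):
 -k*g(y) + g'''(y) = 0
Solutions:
 g(y) = C1*exp(k^(1/3)*y) + C2*exp(k^(1/3)*y*(-1 + sqrt(3)*I)/2) + C3*exp(-k^(1/3)*y*(1 + sqrt(3)*I)/2)


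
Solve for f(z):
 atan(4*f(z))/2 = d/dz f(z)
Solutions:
 Integral(1/atan(4*_y), (_y, f(z))) = C1 + z/2


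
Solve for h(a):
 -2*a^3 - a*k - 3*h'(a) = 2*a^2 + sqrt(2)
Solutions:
 h(a) = C1 - a^4/6 - 2*a^3/9 - a^2*k/6 - sqrt(2)*a/3


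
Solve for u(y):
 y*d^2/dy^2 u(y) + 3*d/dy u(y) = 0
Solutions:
 u(y) = C1 + C2/y^2


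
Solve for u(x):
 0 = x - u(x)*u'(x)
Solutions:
 u(x) = -sqrt(C1 + x^2)
 u(x) = sqrt(C1 + x^2)


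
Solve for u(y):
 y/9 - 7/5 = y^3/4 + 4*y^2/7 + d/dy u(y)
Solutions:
 u(y) = C1 - y^4/16 - 4*y^3/21 + y^2/18 - 7*y/5


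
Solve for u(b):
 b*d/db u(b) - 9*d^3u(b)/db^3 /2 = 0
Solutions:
 u(b) = C1 + Integral(C2*airyai(6^(1/3)*b/3) + C3*airybi(6^(1/3)*b/3), b)


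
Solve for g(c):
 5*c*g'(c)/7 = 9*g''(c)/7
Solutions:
 g(c) = C1 + C2*erfi(sqrt(10)*c/6)


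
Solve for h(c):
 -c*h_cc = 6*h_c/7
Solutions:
 h(c) = C1 + C2*c^(1/7)


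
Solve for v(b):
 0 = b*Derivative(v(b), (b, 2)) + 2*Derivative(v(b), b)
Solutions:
 v(b) = C1 + C2/b


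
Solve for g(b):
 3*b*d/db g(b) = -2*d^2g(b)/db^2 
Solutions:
 g(b) = C1 + C2*erf(sqrt(3)*b/2)


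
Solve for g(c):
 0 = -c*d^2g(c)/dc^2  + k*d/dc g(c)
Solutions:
 g(c) = C1 + c^(re(k) + 1)*(C2*sin(log(c)*Abs(im(k))) + C3*cos(log(c)*im(k)))


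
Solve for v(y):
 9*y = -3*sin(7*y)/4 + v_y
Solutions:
 v(y) = C1 + 9*y^2/2 - 3*cos(7*y)/28


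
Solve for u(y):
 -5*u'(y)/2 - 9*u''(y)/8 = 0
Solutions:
 u(y) = C1 + C2*exp(-20*y/9)


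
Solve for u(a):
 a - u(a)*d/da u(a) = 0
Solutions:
 u(a) = -sqrt(C1 + a^2)
 u(a) = sqrt(C1 + a^2)


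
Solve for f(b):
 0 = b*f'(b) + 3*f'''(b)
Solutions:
 f(b) = C1 + Integral(C2*airyai(-3^(2/3)*b/3) + C3*airybi(-3^(2/3)*b/3), b)


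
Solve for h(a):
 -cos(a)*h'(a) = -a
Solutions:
 h(a) = C1 + Integral(a/cos(a), a)


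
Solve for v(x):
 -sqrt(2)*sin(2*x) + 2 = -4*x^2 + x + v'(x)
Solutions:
 v(x) = C1 + 4*x^3/3 - x^2/2 + 2*x + sqrt(2)*cos(2*x)/2


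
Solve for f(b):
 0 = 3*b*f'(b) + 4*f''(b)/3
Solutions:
 f(b) = C1 + C2*erf(3*sqrt(2)*b/4)


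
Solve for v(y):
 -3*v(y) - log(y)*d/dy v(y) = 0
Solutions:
 v(y) = C1*exp(-3*li(y))


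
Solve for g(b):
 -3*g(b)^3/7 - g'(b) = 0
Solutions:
 g(b) = -sqrt(14)*sqrt(-1/(C1 - 3*b))/2
 g(b) = sqrt(14)*sqrt(-1/(C1 - 3*b))/2


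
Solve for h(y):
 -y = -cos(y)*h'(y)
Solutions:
 h(y) = C1 + Integral(y/cos(y), y)


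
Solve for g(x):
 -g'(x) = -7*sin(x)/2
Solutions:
 g(x) = C1 - 7*cos(x)/2


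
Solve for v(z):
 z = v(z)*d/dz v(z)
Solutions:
 v(z) = -sqrt(C1 + z^2)
 v(z) = sqrt(C1 + z^2)


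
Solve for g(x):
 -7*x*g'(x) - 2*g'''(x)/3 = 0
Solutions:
 g(x) = C1 + Integral(C2*airyai(-2^(2/3)*21^(1/3)*x/2) + C3*airybi(-2^(2/3)*21^(1/3)*x/2), x)


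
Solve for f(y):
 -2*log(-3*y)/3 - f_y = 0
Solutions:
 f(y) = C1 - 2*y*log(-y)/3 + 2*y*(1 - log(3))/3


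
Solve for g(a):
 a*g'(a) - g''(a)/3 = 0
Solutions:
 g(a) = C1 + C2*erfi(sqrt(6)*a/2)


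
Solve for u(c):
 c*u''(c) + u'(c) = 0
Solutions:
 u(c) = C1 + C2*log(c)


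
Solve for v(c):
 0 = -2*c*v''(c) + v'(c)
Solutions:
 v(c) = C1 + C2*c^(3/2)


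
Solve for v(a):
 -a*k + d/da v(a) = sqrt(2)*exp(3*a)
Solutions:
 v(a) = C1 + a^2*k/2 + sqrt(2)*exp(3*a)/3


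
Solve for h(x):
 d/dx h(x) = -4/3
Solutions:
 h(x) = C1 - 4*x/3


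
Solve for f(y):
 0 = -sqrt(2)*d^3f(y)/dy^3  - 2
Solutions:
 f(y) = C1 + C2*y + C3*y^2 - sqrt(2)*y^3/6


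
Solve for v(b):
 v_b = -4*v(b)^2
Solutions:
 v(b) = 1/(C1 + 4*b)


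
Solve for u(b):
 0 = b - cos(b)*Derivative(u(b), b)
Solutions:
 u(b) = C1 + Integral(b/cos(b), b)


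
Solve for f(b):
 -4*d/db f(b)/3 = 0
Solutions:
 f(b) = C1


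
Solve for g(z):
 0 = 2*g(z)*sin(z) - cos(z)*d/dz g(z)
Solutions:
 g(z) = C1/cos(z)^2


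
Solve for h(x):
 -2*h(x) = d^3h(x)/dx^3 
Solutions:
 h(x) = C3*exp(-2^(1/3)*x) + (C1*sin(2^(1/3)*sqrt(3)*x/2) + C2*cos(2^(1/3)*sqrt(3)*x/2))*exp(2^(1/3)*x/2)


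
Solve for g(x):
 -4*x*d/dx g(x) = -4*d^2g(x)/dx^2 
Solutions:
 g(x) = C1 + C2*erfi(sqrt(2)*x/2)


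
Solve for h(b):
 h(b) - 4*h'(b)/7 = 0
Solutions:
 h(b) = C1*exp(7*b/4)


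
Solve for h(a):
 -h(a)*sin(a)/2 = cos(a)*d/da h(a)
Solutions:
 h(a) = C1*sqrt(cos(a))


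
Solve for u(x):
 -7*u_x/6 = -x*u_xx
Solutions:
 u(x) = C1 + C2*x^(13/6)


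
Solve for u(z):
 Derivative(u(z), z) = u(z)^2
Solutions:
 u(z) = -1/(C1 + z)


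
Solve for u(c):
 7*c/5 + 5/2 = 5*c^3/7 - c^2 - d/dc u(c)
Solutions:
 u(c) = C1 + 5*c^4/28 - c^3/3 - 7*c^2/10 - 5*c/2


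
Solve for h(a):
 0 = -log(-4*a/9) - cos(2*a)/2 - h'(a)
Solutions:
 h(a) = C1 - a*log(-a) - 2*a*log(2) + a + 2*a*log(3) - sin(2*a)/4


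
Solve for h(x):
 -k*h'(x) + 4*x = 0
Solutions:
 h(x) = C1 + 2*x^2/k


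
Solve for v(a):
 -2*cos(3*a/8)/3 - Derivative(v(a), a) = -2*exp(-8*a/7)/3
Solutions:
 v(a) = C1 - 16*sin(3*a/8)/9 - 7*exp(-8*a/7)/12


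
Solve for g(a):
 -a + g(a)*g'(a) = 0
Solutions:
 g(a) = -sqrt(C1 + a^2)
 g(a) = sqrt(C1 + a^2)


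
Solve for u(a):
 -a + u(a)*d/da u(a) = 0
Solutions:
 u(a) = -sqrt(C1 + a^2)
 u(a) = sqrt(C1 + a^2)


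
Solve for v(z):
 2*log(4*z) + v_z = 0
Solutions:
 v(z) = C1 - 2*z*log(z) - z*log(16) + 2*z


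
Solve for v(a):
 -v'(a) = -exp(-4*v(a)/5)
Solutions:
 v(a) = 5*log(-I*(C1 + 4*a/5)^(1/4))
 v(a) = 5*log(I*(C1 + 4*a/5)^(1/4))
 v(a) = 5*log(-(C1 + 4*a/5)^(1/4))
 v(a) = 5*log(C1 + 4*a/5)/4


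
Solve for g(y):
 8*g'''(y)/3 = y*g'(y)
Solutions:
 g(y) = C1 + Integral(C2*airyai(3^(1/3)*y/2) + C3*airybi(3^(1/3)*y/2), y)


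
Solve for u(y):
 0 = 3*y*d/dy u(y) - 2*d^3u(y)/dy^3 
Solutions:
 u(y) = C1 + Integral(C2*airyai(2^(2/3)*3^(1/3)*y/2) + C3*airybi(2^(2/3)*3^(1/3)*y/2), y)


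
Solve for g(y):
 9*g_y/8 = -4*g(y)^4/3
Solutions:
 g(y) = 3^(2/3)*(1/(C1 + 32*y))^(1/3)
 g(y) = (-3^(2/3) - 3*3^(1/6)*I)*(1/(C1 + 32*y))^(1/3)/2
 g(y) = (-3^(2/3) + 3*3^(1/6)*I)*(1/(C1 + 32*y))^(1/3)/2


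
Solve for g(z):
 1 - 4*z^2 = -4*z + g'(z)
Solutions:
 g(z) = C1 - 4*z^3/3 + 2*z^2 + z


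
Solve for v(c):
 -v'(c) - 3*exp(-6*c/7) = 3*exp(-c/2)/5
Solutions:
 v(c) = C1 + 6*exp(-c/2)/5 + 7*exp(-6*c/7)/2


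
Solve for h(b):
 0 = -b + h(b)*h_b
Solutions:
 h(b) = -sqrt(C1 + b^2)
 h(b) = sqrt(C1 + b^2)


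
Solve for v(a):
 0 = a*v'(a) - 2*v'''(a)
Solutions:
 v(a) = C1 + Integral(C2*airyai(2^(2/3)*a/2) + C3*airybi(2^(2/3)*a/2), a)


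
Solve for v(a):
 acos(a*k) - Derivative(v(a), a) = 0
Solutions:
 v(a) = C1 + Piecewise((a*acos(a*k) - sqrt(-a^2*k^2 + 1)/k, Ne(k, 0)), (pi*a/2, True))


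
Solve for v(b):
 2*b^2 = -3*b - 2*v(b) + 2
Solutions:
 v(b) = -b^2 - 3*b/2 + 1


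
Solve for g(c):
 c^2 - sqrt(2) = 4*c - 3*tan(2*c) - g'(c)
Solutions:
 g(c) = C1 - c^3/3 + 2*c^2 + sqrt(2)*c + 3*log(cos(2*c))/2


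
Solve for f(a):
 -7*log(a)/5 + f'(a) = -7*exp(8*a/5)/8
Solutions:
 f(a) = C1 + 7*a*log(a)/5 - 7*a/5 - 35*exp(8*a/5)/64


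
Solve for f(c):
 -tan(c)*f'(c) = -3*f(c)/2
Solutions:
 f(c) = C1*sin(c)^(3/2)


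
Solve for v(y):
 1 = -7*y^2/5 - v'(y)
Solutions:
 v(y) = C1 - 7*y^3/15 - y


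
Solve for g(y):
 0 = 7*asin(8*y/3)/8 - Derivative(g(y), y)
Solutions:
 g(y) = C1 + 7*y*asin(8*y/3)/8 + 7*sqrt(9 - 64*y^2)/64


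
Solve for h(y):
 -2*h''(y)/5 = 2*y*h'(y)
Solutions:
 h(y) = C1 + C2*erf(sqrt(10)*y/2)


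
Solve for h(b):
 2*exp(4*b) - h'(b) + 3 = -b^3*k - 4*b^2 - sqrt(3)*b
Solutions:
 h(b) = C1 + b^4*k/4 + 4*b^3/3 + sqrt(3)*b^2/2 + 3*b + exp(4*b)/2


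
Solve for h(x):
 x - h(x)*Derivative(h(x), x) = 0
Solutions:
 h(x) = -sqrt(C1 + x^2)
 h(x) = sqrt(C1 + x^2)


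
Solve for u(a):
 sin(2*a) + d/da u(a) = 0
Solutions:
 u(a) = C1 + cos(2*a)/2


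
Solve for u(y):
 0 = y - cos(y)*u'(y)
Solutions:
 u(y) = C1 + Integral(y/cos(y), y)


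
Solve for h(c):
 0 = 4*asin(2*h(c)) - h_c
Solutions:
 Integral(1/asin(2*_y), (_y, h(c))) = C1 + 4*c


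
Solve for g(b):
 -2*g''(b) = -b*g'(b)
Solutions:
 g(b) = C1 + C2*erfi(b/2)


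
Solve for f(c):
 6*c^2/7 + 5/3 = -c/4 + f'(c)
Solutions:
 f(c) = C1 + 2*c^3/7 + c^2/8 + 5*c/3


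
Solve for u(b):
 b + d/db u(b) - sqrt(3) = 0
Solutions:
 u(b) = C1 - b^2/2 + sqrt(3)*b


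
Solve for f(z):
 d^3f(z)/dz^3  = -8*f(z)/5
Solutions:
 f(z) = C3*exp(-2*5^(2/3)*z/5) + (C1*sin(sqrt(3)*5^(2/3)*z/5) + C2*cos(sqrt(3)*5^(2/3)*z/5))*exp(5^(2/3)*z/5)


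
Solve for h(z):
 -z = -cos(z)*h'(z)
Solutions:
 h(z) = C1 + Integral(z/cos(z), z)


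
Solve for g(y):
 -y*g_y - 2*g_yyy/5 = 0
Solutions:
 g(y) = C1 + Integral(C2*airyai(-2^(2/3)*5^(1/3)*y/2) + C3*airybi(-2^(2/3)*5^(1/3)*y/2), y)


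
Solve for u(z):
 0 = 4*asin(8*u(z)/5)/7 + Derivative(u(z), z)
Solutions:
 Integral(1/asin(8*_y/5), (_y, u(z))) = C1 - 4*z/7


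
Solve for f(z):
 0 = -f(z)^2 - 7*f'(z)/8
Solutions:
 f(z) = 7/(C1 + 8*z)


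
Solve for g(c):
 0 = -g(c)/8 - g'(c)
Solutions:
 g(c) = C1*exp(-c/8)


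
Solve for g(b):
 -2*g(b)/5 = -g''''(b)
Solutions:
 g(b) = C1*exp(-2^(1/4)*5^(3/4)*b/5) + C2*exp(2^(1/4)*5^(3/4)*b/5) + C3*sin(2^(1/4)*5^(3/4)*b/5) + C4*cos(2^(1/4)*5^(3/4)*b/5)


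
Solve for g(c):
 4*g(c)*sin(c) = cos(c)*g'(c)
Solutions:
 g(c) = C1/cos(c)^4


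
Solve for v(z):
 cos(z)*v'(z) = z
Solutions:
 v(z) = C1 + Integral(z/cos(z), z)


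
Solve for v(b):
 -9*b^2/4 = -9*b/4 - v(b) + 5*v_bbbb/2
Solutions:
 v(b) = C1*exp(-2^(1/4)*5^(3/4)*b/5) + C2*exp(2^(1/4)*5^(3/4)*b/5) + C3*sin(2^(1/4)*5^(3/4)*b/5) + C4*cos(2^(1/4)*5^(3/4)*b/5) + 9*b^2/4 - 9*b/4


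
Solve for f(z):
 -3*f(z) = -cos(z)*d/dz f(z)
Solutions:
 f(z) = C1*(sin(z) + 1)^(3/2)/(sin(z) - 1)^(3/2)


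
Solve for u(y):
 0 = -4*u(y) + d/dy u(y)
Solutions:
 u(y) = C1*exp(4*y)


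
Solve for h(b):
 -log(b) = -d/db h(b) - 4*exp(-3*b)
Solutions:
 h(b) = C1 + b*log(b) - b + 4*exp(-3*b)/3


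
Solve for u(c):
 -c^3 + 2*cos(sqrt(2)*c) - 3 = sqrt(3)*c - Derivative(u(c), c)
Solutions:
 u(c) = C1 + c^4/4 + sqrt(3)*c^2/2 + 3*c - sqrt(2)*sin(sqrt(2)*c)


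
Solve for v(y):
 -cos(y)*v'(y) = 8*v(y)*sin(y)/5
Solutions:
 v(y) = C1*cos(y)^(8/5)


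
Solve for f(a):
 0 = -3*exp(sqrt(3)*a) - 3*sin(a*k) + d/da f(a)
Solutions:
 f(a) = C1 + sqrt(3)*exp(sqrt(3)*a) - 3*cos(a*k)/k


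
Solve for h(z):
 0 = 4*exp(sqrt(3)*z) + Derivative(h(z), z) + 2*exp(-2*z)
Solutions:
 h(z) = C1 - 4*sqrt(3)*exp(sqrt(3)*z)/3 + exp(-2*z)


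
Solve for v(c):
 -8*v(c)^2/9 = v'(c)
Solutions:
 v(c) = 9/(C1 + 8*c)


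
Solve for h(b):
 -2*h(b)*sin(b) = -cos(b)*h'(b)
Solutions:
 h(b) = C1/cos(b)^2


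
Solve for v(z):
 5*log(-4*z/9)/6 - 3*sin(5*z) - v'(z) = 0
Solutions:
 v(z) = C1 + 5*z*log(-z)/6 - 5*z*log(3)/3 - 5*z/6 + 5*z*log(2)/3 + 3*cos(5*z)/5


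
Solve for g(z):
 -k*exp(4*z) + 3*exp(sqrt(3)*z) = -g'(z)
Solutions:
 g(z) = C1 + k*exp(4*z)/4 - sqrt(3)*exp(sqrt(3)*z)


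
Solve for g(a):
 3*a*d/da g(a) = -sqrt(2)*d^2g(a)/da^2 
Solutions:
 g(a) = C1 + C2*erf(2^(1/4)*sqrt(3)*a/2)


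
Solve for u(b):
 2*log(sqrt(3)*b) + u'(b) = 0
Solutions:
 u(b) = C1 - 2*b*log(b) - b*log(3) + 2*b


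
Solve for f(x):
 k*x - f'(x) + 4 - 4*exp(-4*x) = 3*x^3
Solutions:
 f(x) = C1 + k*x^2/2 - 3*x^4/4 + 4*x + exp(-4*x)


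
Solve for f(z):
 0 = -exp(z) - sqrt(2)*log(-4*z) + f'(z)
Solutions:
 f(z) = C1 + sqrt(2)*z*log(-z) + sqrt(2)*z*(-1 + 2*log(2)) + exp(z)


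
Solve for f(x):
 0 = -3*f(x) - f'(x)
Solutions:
 f(x) = C1*exp(-3*x)


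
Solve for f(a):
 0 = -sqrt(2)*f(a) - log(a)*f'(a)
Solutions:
 f(a) = C1*exp(-sqrt(2)*li(a))


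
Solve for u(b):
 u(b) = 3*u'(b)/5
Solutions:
 u(b) = C1*exp(5*b/3)


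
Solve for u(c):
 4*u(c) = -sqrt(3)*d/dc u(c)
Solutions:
 u(c) = C1*exp(-4*sqrt(3)*c/3)


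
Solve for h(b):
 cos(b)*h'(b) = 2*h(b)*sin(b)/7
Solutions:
 h(b) = C1/cos(b)^(2/7)


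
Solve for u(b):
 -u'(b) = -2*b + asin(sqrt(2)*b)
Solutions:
 u(b) = C1 + b^2 - b*asin(sqrt(2)*b) - sqrt(2)*sqrt(1 - 2*b^2)/2


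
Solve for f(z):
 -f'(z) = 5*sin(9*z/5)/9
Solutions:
 f(z) = C1 + 25*cos(9*z/5)/81


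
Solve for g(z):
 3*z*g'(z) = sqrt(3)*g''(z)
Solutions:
 g(z) = C1 + C2*erfi(sqrt(2)*3^(1/4)*z/2)


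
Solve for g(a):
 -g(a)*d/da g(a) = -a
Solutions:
 g(a) = -sqrt(C1 + a^2)
 g(a) = sqrt(C1 + a^2)


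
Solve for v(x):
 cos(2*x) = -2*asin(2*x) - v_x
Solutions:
 v(x) = C1 - 2*x*asin(2*x) - sqrt(1 - 4*x^2) - sin(2*x)/2


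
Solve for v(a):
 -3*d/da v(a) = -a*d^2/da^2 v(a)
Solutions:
 v(a) = C1 + C2*a^4


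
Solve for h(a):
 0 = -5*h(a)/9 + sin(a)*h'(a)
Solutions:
 h(a) = C1*(cos(a) - 1)^(5/18)/(cos(a) + 1)^(5/18)


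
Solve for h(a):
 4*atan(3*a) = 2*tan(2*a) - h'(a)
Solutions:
 h(a) = C1 - 4*a*atan(3*a) + 2*log(9*a^2 + 1)/3 - log(cos(2*a))


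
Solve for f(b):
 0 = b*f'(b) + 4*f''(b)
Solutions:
 f(b) = C1 + C2*erf(sqrt(2)*b/4)


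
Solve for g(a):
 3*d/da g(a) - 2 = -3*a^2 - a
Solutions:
 g(a) = C1 - a^3/3 - a^2/6 + 2*a/3


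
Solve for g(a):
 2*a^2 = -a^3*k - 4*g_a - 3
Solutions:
 g(a) = C1 - a^4*k/16 - a^3/6 - 3*a/4


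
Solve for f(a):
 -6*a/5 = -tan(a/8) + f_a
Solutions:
 f(a) = C1 - 3*a^2/5 - 8*log(cos(a/8))


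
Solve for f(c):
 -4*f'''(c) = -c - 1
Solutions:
 f(c) = C1 + C2*c + C3*c^2 + c^4/96 + c^3/24


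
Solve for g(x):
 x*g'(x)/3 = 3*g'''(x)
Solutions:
 g(x) = C1 + Integral(C2*airyai(3^(1/3)*x/3) + C3*airybi(3^(1/3)*x/3), x)


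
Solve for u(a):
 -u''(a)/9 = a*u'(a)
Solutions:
 u(a) = C1 + C2*erf(3*sqrt(2)*a/2)


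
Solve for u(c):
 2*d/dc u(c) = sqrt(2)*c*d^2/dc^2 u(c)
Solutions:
 u(c) = C1 + C2*c^(1 + sqrt(2))


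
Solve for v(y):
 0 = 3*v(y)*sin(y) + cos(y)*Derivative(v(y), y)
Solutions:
 v(y) = C1*cos(y)^3


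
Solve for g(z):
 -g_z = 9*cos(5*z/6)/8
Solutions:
 g(z) = C1 - 27*sin(5*z/6)/20


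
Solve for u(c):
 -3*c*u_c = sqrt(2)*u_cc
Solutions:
 u(c) = C1 + C2*erf(2^(1/4)*sqrt(3)*c/2)


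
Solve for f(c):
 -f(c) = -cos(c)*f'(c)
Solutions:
 f(c) = C1*sqrt(sin(c) + 1)/sqrt(sin(c) - 1)


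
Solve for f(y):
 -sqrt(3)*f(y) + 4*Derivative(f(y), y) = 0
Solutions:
 f(y) = C1*exp(sqrt(3)*y/4)


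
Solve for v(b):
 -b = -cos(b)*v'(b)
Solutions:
 v(b) = C1 + Integral(b/cos(b), b)


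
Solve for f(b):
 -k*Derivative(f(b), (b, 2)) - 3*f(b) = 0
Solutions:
 f(b) = C1*exp(-sqrt(3)*b*sqrt(-1/k)) + C2*exp(sqrt(3)*b*sqrt(-1/k))


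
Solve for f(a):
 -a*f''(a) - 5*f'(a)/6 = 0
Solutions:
 f(a) = C1 + C2*a^(1/6)


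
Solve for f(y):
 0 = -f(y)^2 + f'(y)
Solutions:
 f(y) = -1/(C1 + y)


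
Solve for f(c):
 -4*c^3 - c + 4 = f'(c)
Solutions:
 f(c) = C1 - c^4 - c^2/2 + 4*c


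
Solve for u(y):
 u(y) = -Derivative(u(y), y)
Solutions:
 u(y) = C1*exp(-y)


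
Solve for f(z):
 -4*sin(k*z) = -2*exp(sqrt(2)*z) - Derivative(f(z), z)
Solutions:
 f(z) = C1 - sqrt(2)*exp(sqrt(2)*z) - 4*cos(k*z)/k


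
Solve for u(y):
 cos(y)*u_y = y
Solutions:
 u(y) = C1 + Integral(y/cos(y), y)


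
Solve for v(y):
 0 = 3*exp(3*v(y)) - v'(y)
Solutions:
 v(y) = log(-1/(C1 + 9*y))/3
 v(y) = log((-1/(C1 + 3*y))^(1/3)*(-3^(2/3) - 3*3^(1/6)*I)/6)
 v(y) = log((-1/(C1 + 3*y))^(1/3)*(-3^(2/3) + 3*3^(1/6)*I)/6)


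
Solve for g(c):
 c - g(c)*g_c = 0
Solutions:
 g(c) = -sqrt(C1 + c^2)
 g(c) = sqrt(C1 + c^2)


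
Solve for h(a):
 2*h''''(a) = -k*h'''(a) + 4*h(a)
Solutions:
 h(a) = C1*exp(a*(-3*k - sqrt(3)*sqrt(3*k^2 + 8*6^(1/3)*(-9*k^2 + sqrt(3)*sqrt(27*k^4 + 8192))^(1/3) - 128*6^(2/3)/(-9*k^2 + sqrt(3)*sqrt(27*k^4 + 8192))^(1/3)) + sqrt(6)*sqrt(3*sqrt(3)*k^3/sqrt(3*k^2 + 8*6^(1/3)*(-9*k^2 + sqrt(3)*sqrt(27*k^4 + 8192))^(1/3) - 128*6^(2/3)/(-9*k^2 + sqrt(3)*sqrt(27*k^4 + 8192))^(1/3)) + 3*k^2 - 4*6^(1/3)*(-9*k^2 + sqrt(3)*sqrt(27*k^4 + 8192))^(1/3) + 64*6^(2/3)/(-9*k^2 + sqrt(3)*sqrt(27*k^4 + 8192))^(1/3)))/24) + C2*exp(a*(-3*k + sqrt(3)*sqrt(3*k^2 + 8*6^(1/3)*(-9*k^2 + sqrt(3)*sqrt(27*k^4 + 8192))^(1/3) - 128*6^(2/3)/(-9*k^2 + sqrt(3)*sqrt(27*k^4 + 8192))^(1/3)) - sqrt(6)*sqrt(-3*sqrt(3)*k^3/sqrt(3*k^2 + 8*6^(1/3)*(-9*k^2 + sqrt(3)*sqrt(27*k^4 + 8192))^(1/3) - 128*6^(2/3)/(-9*k^2 + sqrt(3)*sqrt(27*k^4 + 8192))^(1/3)) + 3*k^2 - 4*6^(1/3)*(-9*k^2 + sqrt(3)*sqrt(27*k^4 + 8192))^(1/3) + 64*6^(2/3)/(-9*k^2 + sqrt(3)*sqrt(27*k^4 + 8192))^(1/3)))/24) + C3*exp(a*(-3*k + sqrt(3)*sqrt(3*k^2 + 8*6^(1/3)*(-9*k^2 + sqrt(3)*sqrt(27*k^4 + 8192))^(1/3) - 128*6^(2/3)/(-9*k^2 + sqrt(3)*sqrt(27*k^4 + 8192))^(1/3)) + sqrt(6)*sqrt(-3*sqrt(3)*k^3/sqrt(3*k^2 + 8*6^(1/3)*(-9*k^2 + sqrt(3)*sqrt(27*k^4 + 8192))^(1/3) - 128*6^(2/3)/(-9*k^2 + sqrt(3)*sqrt(27*k^4 + 8192))^(1/3)) + 3*k^2 - 4*6^(1/3)*(-9*k^2 + sqrt(3)*sqrt(27*k^4 + 8192))^(1/3) + 64*6^(2/3)/(-9*k^2 + sqrt(3)*sqrt(27*k^4 + 8192))^(1/3)))/24) + C4*exp(-a*(3*k + sqrt(3)*sqrt(3*k^2 + 8*6^(1/3)*(-9*k^2 + sqrt(3)*sqrt(27*k^4 + 8192))^(1/3) - 128*6^(2/3)/(-9*k^2 + sqrt(3)*sqrt(27*k^4 + 8192))^(1/3)) + sqrt(6)*sqrt(3*sqrt(3)*k^3/sqrt(3*k^2 + 8*6^(1/3)*(-9*k^2 + sqrt(3)*sqrt(27*k^4 + 8192))^(1/3) - 128*6^(2/3)/(-9*k^2 + sqrt(3)*sqrt(27*k^4 + 8192))^(1/3)) + 3*k^2 - 4*6^(1/3)*(-9*k^2 + sqrt(3)*sqrt(27*k^4 + 8192))^(1/3) + 64*6^(2/3)/(-9*k^2 + sqrt(3)*sqrt(27*k^4 + 8192))^(1/3)))/24)


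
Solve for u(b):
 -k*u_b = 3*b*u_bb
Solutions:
 u(b) = C1 + b^(1 - re(k)/3)*(C2*sin(log(b)*Abs(im(k))/3) + C3*cos(log(b)*im(k)/3))
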